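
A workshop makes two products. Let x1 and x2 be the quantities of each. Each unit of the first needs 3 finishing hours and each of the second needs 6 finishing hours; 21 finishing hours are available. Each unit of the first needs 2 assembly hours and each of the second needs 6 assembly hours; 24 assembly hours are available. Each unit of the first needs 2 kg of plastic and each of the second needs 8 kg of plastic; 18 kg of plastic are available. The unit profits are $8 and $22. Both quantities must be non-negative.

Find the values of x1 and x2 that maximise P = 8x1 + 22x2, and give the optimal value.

Vertices and P = 8x1 + 22x2:
  (0, 0) → P = 0
  (0, 9/4) → P = 99/2
  (7, 0) → P = 56
  (5, 1) → P = 62

x1 = 5, x2 = 1, maximum P = 62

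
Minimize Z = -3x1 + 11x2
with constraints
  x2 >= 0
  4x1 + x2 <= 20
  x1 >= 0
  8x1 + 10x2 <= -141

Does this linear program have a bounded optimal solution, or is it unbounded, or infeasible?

The boundaries x2 = 0 and 4x1 + x2 = 20 meet at (5, 0), but that point violates 8x1 + 10x2 ≤ -141. Every candidate vertex is excluded by some other constraint, so the feasible region is empty.

infeasible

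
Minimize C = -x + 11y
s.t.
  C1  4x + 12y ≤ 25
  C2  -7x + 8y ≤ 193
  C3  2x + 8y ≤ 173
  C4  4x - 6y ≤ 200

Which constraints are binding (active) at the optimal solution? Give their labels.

C2 and C4

Extreme points and C = -x + 11y:
  (-529/29, 947/116) → C = 12533/116
  (425/12, -175/18) → C = -5125/36
  (-1379/5, -1086/5) → C = -10567/5

The minimum is at (-1379/5, -1086/5). Substituting into each constraint, equality holds for C2 and C4; the remaining constraints have slack.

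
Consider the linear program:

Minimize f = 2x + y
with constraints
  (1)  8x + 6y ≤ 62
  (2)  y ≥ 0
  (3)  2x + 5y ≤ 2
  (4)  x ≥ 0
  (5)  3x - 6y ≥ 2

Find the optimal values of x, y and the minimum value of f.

Vertices and f = 2x + y:
  (1, 0) → f = 2
  (2/3, 0) → f = 4/3
  (22/27, 2/27) → f = 46/27

At the optimal vertex, y = 0 and 3x - 6y = 2.
Solving simultaneously gives x = 2/3, y = 0.

x = 2/3, y = 0, minimum f = 4/3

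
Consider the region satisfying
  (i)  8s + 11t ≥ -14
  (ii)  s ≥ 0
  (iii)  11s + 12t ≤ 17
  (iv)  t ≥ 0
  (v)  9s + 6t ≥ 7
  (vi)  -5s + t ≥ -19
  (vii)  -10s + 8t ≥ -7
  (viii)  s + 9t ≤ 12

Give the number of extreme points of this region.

5

Pairwise boundary intersections that survive every other constraint:
  (0, 7/6)
  (0, 4/3)
  (55/52, 93/208)
  (3/29, 115/87)
  (49/66, 7/132)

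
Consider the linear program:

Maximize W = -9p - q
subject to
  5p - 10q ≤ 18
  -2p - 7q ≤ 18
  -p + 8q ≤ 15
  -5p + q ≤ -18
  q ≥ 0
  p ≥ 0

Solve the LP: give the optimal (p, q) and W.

p = 18/5, q = 0, maximum W = -162/5

Extreme points and W = -9p - q:
  (49/5, 31/10) → W = -913/10
  (18/5, 0) → W = -162/5
  (53/13, 31/13) → W = -508/13

The binding constraints are 5p - 10q = 18 and -5p + q = -18.
Solving simultaneously gives p = 18/5, q = 0.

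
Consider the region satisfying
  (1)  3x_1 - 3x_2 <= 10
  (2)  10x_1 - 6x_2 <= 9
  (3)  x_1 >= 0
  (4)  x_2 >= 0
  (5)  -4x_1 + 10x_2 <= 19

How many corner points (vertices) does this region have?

Pairwise boundary intersections that survive every other constraint:
  (9/10, 0)
  (51/19, 113/38)
  (0, 0)
  (0, 19/10)

4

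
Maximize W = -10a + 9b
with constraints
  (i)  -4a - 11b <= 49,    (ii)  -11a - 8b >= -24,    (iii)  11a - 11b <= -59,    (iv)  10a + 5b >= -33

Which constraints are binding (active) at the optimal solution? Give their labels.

(ii) and (iv)

Corner points and W = -10a + 9b:
  (-208/209, 83/19) → W = 10297/209
  (-384/25, 603/25) → W = 9267/25
  (-658/165, 227/165) → W = 8623/165

The maximum is at (-384/25, 603/25). Substituting into each constraint, equality holds for (ii) and (iv); the remaining constraints have slack.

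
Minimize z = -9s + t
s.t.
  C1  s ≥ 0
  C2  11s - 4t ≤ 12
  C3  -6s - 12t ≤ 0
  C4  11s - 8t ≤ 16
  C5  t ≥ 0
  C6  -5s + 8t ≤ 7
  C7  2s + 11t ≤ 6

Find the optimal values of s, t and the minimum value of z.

s = 52/43, t = 14/43, minimum z = -454/43

Corner points and z = -9s + t:
  (0, 0) → z = 0
  (0, 6/11) → z = 6/11
  (12/11, 0) → z = -108/11
  (52/43, 14/43) → z = -454/43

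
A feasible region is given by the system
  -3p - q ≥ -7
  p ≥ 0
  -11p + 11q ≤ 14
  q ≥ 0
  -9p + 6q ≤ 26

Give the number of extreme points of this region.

Of the 10 pairwise boundary intersections, those satisfying every inequality are:
  (63/44, 119/44)
  (7/3, 0)
  (0, 14/11)
  (0, 0)

4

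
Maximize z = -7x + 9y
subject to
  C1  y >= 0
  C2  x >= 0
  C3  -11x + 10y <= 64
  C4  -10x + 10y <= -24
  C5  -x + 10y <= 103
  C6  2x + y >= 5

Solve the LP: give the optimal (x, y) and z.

x = 127/9, y = 527/45, maximum z = 298/45

The feasible region is unbounded (it extends along (10, 1), (1, 0)), but z strictly decreases along every unbounded feasible direction, so there is no improving ray and the maximum is attained at a vertex.

The optimum lies where -10x + 10y = -24 and -x + 10y = 103.
Solving simultaneously gives x = 127/9, y = 527/45.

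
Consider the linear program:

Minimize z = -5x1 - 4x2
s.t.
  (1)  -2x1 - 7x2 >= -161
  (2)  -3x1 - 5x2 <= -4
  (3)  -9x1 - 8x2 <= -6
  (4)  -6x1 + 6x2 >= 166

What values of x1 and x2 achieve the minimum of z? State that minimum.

x1 = -98/27, x2 = 649/27, minimum z = -78

Feasible corners and z = -5x1 - 4x2:
  (-1246/47, 1437/47) → z = 482/47
  (-98/27, 649/27) → z = -78
  (-38/3, 15) → z = 10/3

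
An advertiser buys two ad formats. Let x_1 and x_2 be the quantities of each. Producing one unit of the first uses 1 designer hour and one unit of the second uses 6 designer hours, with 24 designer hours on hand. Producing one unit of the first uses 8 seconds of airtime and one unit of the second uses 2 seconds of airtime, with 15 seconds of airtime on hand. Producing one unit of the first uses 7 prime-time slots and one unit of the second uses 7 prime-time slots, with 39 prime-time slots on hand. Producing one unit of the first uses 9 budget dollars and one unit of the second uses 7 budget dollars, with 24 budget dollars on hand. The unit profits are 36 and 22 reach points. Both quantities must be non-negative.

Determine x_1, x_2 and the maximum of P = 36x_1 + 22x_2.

x_1 = 3/2, x_2 = 3/2, maximum P = 87

Corner points and P = 36x_1 + 22x_2:
  (0, 0) → P = 0
  (0, 24/7) → P = 528/7
  (15/8, 0) → P = 135/2
  (3/2, 3/2) → P = 87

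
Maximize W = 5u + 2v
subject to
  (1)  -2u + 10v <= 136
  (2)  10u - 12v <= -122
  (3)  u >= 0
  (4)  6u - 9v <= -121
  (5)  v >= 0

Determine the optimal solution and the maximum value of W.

Feasible corners and W = 5u + 2v:
  (0, 68/5) → W = 136/5
  (1/3, 41/3) → W = 29
  (0, 121/9) → W = 242/9

The binding constraints are -2u + 10v = 136 and 6u - 9v = -121.
Solving simultaneously gives u = 1/3, v = 41/3.

u = 1/3, v = 41/3, maximum W = 29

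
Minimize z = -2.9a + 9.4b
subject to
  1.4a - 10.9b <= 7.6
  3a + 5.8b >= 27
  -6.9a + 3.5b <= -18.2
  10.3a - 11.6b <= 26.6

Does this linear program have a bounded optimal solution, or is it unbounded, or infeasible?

Vertices and z = -2.9a + 9.4b:
  (10003/2526, 2195/842) → z = 328903/25260
  (806/163, 9915/4727) → z = 127082/23635
The feasible region has finitely many vertices and no improving ray; the minimum is 127082/23635 at (806/163, 9915/4727).

bounded optimum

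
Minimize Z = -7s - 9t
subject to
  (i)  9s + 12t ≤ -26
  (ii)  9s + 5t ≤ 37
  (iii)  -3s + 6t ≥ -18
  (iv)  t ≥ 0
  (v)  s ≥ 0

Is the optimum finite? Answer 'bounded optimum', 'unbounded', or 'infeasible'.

infeasible

The boundaries 9s + 12t = -26 and -3s + 6t = -18 meet at (2/3, -8/3), but that point violates t ≥ 0. Every candidate vertex is excluded by some other constraint, so the feasible region is empty.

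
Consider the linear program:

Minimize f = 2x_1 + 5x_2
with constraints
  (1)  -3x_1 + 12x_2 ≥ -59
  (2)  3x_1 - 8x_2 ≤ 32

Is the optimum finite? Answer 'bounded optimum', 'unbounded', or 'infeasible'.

From the feasible point (-22/3, -27/4), moving in the direction (-12, -3) keeps every constraint satisfied while f decreases without bound.

unbounded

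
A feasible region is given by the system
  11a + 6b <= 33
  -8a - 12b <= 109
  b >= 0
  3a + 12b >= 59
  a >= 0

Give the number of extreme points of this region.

Intersecting each pair of boundary lines and keeping only the points that satisfy every inequality leaves:
  (7/19, 275/57)
  (0, 11/2)
  (0, 59/12)

3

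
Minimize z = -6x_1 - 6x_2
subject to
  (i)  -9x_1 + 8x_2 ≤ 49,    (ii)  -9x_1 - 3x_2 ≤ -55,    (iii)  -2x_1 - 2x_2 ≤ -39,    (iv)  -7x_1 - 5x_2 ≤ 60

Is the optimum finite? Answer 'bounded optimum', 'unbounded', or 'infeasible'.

From the feasible point (107/17, 449/34), moving in the direction (8, 9) keeps every constraint satisfied while z decreases without bound.

unbounded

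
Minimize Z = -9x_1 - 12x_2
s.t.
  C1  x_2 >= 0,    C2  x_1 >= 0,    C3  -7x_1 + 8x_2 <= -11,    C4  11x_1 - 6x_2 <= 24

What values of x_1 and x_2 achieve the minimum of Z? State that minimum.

x_1 = 63/23, x_2 = 47/46, minimum Z = -849/23

Extreme points and Z = -9x_1 - 12x_2:
  (11/7, 0) → Z = -99/7
  (24/11, 0) → Z = -216/11
  (63/23, 47/46) → Z = -849/23

At the optimal vertex, -7x_1 + 8x_2 = -11 and 11x_1 - 6x_2 = 24.
Solving simultaneously gives x_1 = 63/23, x_2 = 47/46.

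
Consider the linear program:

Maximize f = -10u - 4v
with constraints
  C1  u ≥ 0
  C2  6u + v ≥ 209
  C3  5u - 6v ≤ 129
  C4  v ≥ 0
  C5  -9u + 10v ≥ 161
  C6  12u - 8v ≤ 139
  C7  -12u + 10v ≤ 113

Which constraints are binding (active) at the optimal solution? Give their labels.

C2 and C5

Vertices and f = -10u - 4v:
  (643/23, 949/23) → f = -10226/23
  (659/24, 177/4) → f = -5419/12
  (1339/24, 1061/16) → f = -4939/6
  (1147/12, 126) → f = -8759/6

The maximum is at (643/23, 949/23). Substituting into each constraint, equality holds for C2 and C5; the remaining constraints have slack.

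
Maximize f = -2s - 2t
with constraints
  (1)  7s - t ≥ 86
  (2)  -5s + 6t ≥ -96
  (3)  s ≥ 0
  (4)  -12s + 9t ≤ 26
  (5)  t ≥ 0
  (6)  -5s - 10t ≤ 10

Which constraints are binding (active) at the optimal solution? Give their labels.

Feasible corners and f = -2s - 2t:
  (800/51, 1214/51) → f = -4028/51
  (86/7, 0) → f = -172/7
  (96/5, 0) → f = -192/5
The feasible region is unbounded (it extends along (6, 5), (3, 4)), but f strictly decreases along every unbounded feasible direction, so there is no improving ray and the maximum is attained at a vertex.

The maximum is at (86/7, 0). Substituting into each constraint, equality holds for (1) and (5); the remaining constraints have slack.

(1) and (5)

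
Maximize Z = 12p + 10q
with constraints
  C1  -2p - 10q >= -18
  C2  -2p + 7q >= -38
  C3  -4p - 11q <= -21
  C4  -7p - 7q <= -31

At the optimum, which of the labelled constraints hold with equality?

Corner points and Z = 12p + 10q:
  (253/17, -20/17) → Z = 2836/17
  (23/7, 8/7) → Z = 356/7
  (113/10, -11/5) → Z = 568/5
  (194/49, 23/49) → Z = 2558/49

The maximum is at (253/17, -20/17). Substituting into each constraint, equality holds for C1 and C2; the remaining constraints have slack.

C1 and C2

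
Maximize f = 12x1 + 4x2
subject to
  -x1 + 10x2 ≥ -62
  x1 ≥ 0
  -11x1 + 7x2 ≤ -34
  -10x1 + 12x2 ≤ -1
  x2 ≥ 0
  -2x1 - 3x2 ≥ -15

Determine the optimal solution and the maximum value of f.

At the optimal vertex, x2 = 0 and -2x1 - 3x2 = -15.
Solving simultaneously gives x1 = 15/2, x2 = 0.

x1 = 15/2, x2 = 0, maximum f = 90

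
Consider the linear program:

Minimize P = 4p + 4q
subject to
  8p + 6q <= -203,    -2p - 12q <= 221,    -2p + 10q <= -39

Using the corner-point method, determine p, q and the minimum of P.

p = -871/22, q = -130/11, minimum P = -2262/11

Vertices and P = 4p + 4q:
  (-185/14, -227/14) → P = -824/7
  (-449/23, -359/46) → P = -2514/23
  (-871/22, -130/11) → P = -2262/11

At the optimal vertex, -2p - 12q = 221 and -2p + 10q = -39.
Solving simultaneously gives p = -871/22, q = -130/11.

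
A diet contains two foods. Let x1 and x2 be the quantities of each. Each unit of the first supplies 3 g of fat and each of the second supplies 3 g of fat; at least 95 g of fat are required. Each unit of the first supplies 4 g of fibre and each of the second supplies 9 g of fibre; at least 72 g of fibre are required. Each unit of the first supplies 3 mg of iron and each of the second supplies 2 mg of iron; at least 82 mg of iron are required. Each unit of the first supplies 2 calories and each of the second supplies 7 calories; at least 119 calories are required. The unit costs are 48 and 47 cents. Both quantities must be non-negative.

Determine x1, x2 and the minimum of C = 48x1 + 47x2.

The feasible region is unbounded (it extends along (0, 1), (1, 0)), but C strictly increases along every unbounded feasible direction, so there is no improving ray and the minimum is attained at a vertex.

x1 = 56/3, x2 = 13, minimum C = 1507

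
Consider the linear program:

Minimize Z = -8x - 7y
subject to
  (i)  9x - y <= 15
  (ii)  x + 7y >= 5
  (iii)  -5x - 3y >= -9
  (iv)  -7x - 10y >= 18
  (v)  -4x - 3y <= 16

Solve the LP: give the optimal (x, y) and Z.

x = -176/39, y = 53/39, minimum Z = 1037/39

Extreme points and Z = -8x - 7y:
  (-176/39, 53/39) → Z = 1037/39
  (-127/25, 36/25) → Z = 764/25
  (-106/19, 40/19) → Z = 568/19

At the optimal vertex, x + 7y = 5 and -7x - 10y = 18.
Solving simultaneously gives x = -176/39, y = 53/39.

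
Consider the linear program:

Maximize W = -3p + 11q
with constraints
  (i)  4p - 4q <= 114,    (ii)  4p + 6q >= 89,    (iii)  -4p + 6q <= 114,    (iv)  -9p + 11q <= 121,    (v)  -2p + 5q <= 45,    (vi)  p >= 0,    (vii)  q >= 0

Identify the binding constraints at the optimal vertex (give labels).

Vertices and W = -3p + 11q:
  (125/2, 34) → W = 373/2
  (57/2, 0) → W = -171/2
  (175/32, 179/16) → W = 3413/32
  (89/4, 0) → W = -267/4

The maximum is at (125/2, 34). Substituting into each constraint, equality holds for (i) and (v); the remaining constraints have slack.

(i) and (v)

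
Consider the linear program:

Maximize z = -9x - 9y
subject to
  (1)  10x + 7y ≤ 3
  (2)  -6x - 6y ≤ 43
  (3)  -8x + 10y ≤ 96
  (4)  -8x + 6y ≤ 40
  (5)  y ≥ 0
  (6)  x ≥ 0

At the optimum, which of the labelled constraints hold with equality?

Feasible corners and z = -9x - 9y:
  (3/10, 0) → z = -27/10
  (0, 3/7) → z = -27/7
  (0, 0) → z = 0

The maximum is at (0, 0). Substituting into each constraint, equality holds for (5) and (6); the remaining constraints have slack.

(5) and (6)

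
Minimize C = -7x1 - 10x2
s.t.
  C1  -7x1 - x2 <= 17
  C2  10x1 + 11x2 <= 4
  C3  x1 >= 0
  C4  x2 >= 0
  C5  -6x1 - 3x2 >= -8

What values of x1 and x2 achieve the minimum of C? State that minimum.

Extreme points and C = -7x1 - 10x2:
  (0, 4/11) → C = -40/11
  (2/5, 0) → C = -14/5
  (0, 0) → C = 0

x1 = 0, x2 = 4/11, minimum C = -40/11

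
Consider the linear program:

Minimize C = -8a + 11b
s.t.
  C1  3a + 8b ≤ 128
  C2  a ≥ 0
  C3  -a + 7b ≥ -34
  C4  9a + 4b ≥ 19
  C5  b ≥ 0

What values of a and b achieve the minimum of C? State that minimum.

The optimum lies where 3a + 8b = 128 and -a + 7b = -34.
Solving simultaneously gives a = 1168/29, b = 26/29.

a = 1168/29, b = 26/29, minimum C = -9058/29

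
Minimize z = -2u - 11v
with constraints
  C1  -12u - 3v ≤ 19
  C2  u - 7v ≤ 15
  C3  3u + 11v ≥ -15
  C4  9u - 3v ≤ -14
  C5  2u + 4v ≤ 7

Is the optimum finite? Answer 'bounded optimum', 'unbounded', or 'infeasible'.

bounded optimum

Vertices and z = -2u - 11v:
  (-11/7, -1/21) → z = 11/3
  (-97/42, 61/21) → z = -82/3
  (-5/6, 13/6) → z = -133/6
The feasible region has finitely many vertices and no improving ray; the minimum is -82/3 at (-97/42, 61/21).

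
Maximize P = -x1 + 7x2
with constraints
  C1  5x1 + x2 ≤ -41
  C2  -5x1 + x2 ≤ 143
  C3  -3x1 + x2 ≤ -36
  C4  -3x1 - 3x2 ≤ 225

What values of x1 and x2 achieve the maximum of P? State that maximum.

x1 = -5/8, x2 = -303/8, maximum P = -529/2

Vertices and P = -x1 + 7x2:
  (-5/8, -303/8) → P = -529/2
  (17/2, -167/2) → P = -593
  (-39/4, -261/4) → P = -447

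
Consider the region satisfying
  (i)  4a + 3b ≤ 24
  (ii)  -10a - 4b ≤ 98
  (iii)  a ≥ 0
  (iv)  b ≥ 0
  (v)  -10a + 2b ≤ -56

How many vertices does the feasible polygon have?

The feasible vertices (each the meet of two boundaries and inside every other half-plane) are:
  (6, 0)
  (108/19, 8/19)
  (28/5, 0)

3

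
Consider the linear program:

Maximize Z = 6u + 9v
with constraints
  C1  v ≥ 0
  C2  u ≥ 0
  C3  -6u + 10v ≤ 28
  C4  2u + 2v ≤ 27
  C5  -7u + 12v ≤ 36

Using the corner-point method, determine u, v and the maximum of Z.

u = 107/16, v = 109/16, maximum Z = 1623/16

Vertices and Z = 6u + 9v:
  (0, 0) → Z = 0
  (27/2, 0) → Z = 81
  (0, 14/5) → Z = 126/5
  (107/16, 109/16) → Z = 1623/16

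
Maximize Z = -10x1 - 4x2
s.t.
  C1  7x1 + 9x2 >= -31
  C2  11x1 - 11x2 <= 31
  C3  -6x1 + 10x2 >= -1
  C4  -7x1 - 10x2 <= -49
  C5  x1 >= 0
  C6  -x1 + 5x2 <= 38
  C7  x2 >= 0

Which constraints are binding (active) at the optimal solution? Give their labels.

Vertices and Z = -10x1 - 4x2:
  (299/44, 175/44) → Z = -1845/22
  (573/44, 449/44) → Z = -3763/22
  (50/13, 287/130) → Z = -3074/65
  (0, 49/10) → Z = -98/5
  (0, 38/5) → Z = -152/5

The maximum is at (0, 49/10). Substituting into each constraint, equality holds for C4 and C5; the remaining constraints have slack.

C4 and C5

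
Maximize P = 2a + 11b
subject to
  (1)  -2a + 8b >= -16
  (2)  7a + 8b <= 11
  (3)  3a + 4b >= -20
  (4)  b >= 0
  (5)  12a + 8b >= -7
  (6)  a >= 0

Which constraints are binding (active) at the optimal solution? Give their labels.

(2) and (6)

Corner points and P = 2a + 11b:
  (11/7, 0) → P = 22/7
  (0, 11/8) → P = 121/8
  (0, 0) → P = 0

The maximum is at (0, 11/8). Substituting into each constraint, equality holds for (2) and (6); the remaining constraints have slack.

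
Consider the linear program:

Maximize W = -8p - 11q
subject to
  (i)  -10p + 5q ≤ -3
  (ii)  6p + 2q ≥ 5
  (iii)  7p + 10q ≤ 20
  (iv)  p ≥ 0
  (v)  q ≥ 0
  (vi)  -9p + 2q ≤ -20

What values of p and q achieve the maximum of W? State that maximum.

Extreme points and W = -8p - 11q:
  (20/7, 0) → W = -160/7
  (30/13, 5/13) → W = -295/13
  (20/9, 0) → W = -160/9

The binding constraints are q = 0 and -9p + 2q = -20.
Solving simultaneously gives p = 20/9, q = 0.

p = 20/9, q = 0, maximum W = -160/9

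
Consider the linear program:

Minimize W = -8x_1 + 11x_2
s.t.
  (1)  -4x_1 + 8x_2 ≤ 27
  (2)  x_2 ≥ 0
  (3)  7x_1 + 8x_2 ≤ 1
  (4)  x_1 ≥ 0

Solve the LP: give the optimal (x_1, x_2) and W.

x_1 = 1/7, x_2 = 0, minimum W = -8/7

Vertices and W = -8x_1 + 11x_2:
  (1/7, 0) → W = -8/7
  (0, 0) → W = 0
  (0, 1/8) → W = 11/8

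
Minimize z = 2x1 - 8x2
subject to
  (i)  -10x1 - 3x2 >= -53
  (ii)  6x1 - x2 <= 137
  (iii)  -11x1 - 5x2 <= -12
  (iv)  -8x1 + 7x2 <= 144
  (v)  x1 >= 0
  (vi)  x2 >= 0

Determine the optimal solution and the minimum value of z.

x1 = 0, x2 = 53/3, minimum z = -424/3

Feasible corners and z = 2x1 - 8x2:
  (0, 53/3) → z = -424/3
  (53/10, 0) → z = 53/5
  (0, 12/5) → z = -96/5
  (12/11, 0) → z = 24/11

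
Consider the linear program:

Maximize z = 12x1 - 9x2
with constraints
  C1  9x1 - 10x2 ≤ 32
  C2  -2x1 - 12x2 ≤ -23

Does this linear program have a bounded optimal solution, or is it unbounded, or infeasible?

From the feasible point (307/64, 143/128), moving in the direction (10, 9) keeps every constraint satisfied while z increases without bound.

unbounded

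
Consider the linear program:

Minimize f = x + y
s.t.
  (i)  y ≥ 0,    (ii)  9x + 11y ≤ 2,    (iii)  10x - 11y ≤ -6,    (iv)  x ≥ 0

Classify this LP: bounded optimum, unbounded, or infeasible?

The boundaries y = 0 and 9x + 11y = 2 meet at (2/9, 0), but that point violates 10x - 11y ≤ -6. Every candidate vertex is excluded by some other constraint, so the feasible region is empty.

infeasible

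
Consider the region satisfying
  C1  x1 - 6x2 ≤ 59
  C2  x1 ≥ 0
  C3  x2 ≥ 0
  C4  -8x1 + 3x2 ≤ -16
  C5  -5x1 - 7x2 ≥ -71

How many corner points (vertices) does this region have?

3

Intersecting each pair of boundary lines and keeping only the points that satisfy every inequality leaves:
  (2, 0)
  (71/5, 0)
  (325/71, 488/71)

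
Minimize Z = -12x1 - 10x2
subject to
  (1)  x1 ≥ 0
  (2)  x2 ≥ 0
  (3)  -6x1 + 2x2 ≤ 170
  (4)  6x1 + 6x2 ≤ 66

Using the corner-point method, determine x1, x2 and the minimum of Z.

Feasible corners and Z = -12x1 - 10x2:
  (0, 0) → Z = 0
  (0, 11) → Z = -110
  (11, 0) → Z = -132

x1 = 11, x2 = 0, minimum Z = -132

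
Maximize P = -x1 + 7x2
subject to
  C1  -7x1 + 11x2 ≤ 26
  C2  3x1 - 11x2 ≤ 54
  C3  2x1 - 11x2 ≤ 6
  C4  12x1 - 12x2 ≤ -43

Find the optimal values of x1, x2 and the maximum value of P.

Vertices and P = -x1 + 7x2:
  (-32/5, -94/55) → P = -306/55
  (-161/48, 11/48) → P = 119/24
  (-545/108, -79/54) → P = -187/36

The binding constraints are -7x1 + 11x2 = 26 and 12x1 - 12x2 = -43.
Solving simultaneously gives x1 = -161/48, x2 = 11/48.

x1 = -161/48, x2 = 11/48, maximum P = 119/24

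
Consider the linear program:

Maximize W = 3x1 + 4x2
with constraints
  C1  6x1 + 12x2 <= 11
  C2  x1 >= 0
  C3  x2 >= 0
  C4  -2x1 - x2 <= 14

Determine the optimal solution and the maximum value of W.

x1 = 11/6, x2 = 0, maximum W = 11/2

Extreme points and W = 3x1 + 4x2:
  (0, 11/12) → W = 11/3
  (11/6, 0) → W = 11/2
  (0, 0) → W = 0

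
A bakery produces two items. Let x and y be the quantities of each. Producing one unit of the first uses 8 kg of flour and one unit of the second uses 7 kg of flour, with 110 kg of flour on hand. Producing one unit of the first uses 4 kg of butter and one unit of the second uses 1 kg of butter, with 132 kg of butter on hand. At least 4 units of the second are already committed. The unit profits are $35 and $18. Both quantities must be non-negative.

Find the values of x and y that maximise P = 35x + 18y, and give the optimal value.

Corner points and P = 35x + 18y:
  (0, 110/7) → P = 1980/7
  (0, 4) → P = 72
  (41/4, 4) → P = 1723/4

The optimum lies where 8x + 7y = 110 and y = 4.
Solving simultaneously gives x = 41/4, y = 4.

x = 41/4, y = 4, maximum P = 1723/4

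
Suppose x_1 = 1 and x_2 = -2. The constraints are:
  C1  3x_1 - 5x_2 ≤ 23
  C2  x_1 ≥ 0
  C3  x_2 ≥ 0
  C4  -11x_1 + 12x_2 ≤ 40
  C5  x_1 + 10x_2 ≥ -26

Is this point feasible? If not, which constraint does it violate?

Constraint C3: x_2 = -2, which is not ≥ 0. All other constraints are satisfied.

not feasible — violates C3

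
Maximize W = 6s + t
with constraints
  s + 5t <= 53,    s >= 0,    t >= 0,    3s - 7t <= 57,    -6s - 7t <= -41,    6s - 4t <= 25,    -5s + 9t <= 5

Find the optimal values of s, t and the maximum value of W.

s = 245/34, t = 155/34, maximum W = 1625/34

Corner points and W = 6s + t:
  (113/22, 16/11) → W = 355/11
  (334/89, 235/89) → W = 2239/89
  (245/34, 155/34) → W = 1625/34

The binding constraints are 6s - 4t = 25 and -5s + 9t = 5.
Solving simultaneously gives s = 245/34, t = 155/34.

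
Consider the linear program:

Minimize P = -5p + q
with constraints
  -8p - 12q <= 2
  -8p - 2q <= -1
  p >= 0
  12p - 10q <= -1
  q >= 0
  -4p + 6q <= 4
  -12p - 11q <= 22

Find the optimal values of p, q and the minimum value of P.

p = 17/16, q = 11/8, minimum P = -63/16

Feasible corners and P = -5p + q:
  (0, 1/2) → P = 1/2
  (1/13, 5/26) → P = -5/26
  (0, 2/3) → P = 2/3
  (17/16, 11/8) → P = -63/16

The optimum lies where 12p - 10q = -1 and -4p + 6q = 4.
Solving simultaneously gives p = 17/16, q = 11/8.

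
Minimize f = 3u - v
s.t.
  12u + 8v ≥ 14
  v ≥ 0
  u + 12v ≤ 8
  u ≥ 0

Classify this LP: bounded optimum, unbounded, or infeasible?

bounded optimum

Vertices and f = 3u - v:
  (7/6, 0) → f = 7/2
  (13/17, 41/68) → f = 115/68
  (8, 0) → f = 24
The feasible region has finitely many vertices and no improving ray; the minimum is 115/68 at (13/17, 41/68).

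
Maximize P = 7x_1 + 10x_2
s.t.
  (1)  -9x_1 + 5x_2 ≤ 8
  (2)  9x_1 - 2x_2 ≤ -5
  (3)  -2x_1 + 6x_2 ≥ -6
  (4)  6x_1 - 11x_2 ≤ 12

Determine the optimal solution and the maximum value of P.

x_1 = -1/3, x_2 = 1, maximum P = 23/3

Extreme points and P = 7x_1 + 10x_2:
  (-1/3, 1) → P = 23/3
  (-39/22, -35/22) → P = -623/22
  (-21/25, -32/25) → P = -467/25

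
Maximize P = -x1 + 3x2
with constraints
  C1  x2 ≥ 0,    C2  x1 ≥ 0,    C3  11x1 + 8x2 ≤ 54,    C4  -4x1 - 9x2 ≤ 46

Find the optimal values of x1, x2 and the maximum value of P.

Extreme points and P = -x1 + 3x2:
  (0, 0) → P = 0
  (54/11, 0) → P = -54/11
  (0, 27/4) → P = 81/4

At the optimal vertex, x1 = 0 and 11x1 + 8x2 = 54.
Solving simultaneously gives x1 = 0, x2 = 27/4.

x1 = 0, x2 = 27/4, maximum P = 81/4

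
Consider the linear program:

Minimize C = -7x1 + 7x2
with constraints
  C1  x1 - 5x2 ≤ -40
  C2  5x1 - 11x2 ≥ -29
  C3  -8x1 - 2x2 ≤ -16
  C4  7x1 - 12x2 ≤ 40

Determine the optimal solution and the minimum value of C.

Feasible corners and C = -7x1 + 7x2:
  (295/14, 171/14) → C = -62
  (680/23, 320/23) → C = -2520/23
  (788/17, 403/17) → C = -2695/17

x1 = 788/17, x2 = 403/17, minimum C = -2695/17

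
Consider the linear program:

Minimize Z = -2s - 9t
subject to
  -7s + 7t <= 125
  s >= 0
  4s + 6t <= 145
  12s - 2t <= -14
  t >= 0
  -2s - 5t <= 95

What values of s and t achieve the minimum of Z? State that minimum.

Extreme points and Z = -2s - 9t:
  (0, 125/7) → Z = -1125/7
  (76/35, 701/35) → Z = -923/5
  (0, 7) → Z = -63

At the optimal vertex, -7s + 7t = 125 and 12s - 2t = -14.
Solving simultaneously gives s = 76/35, t = 701/35.

s = 76/35, t = 701/35, minimum Z = -923/5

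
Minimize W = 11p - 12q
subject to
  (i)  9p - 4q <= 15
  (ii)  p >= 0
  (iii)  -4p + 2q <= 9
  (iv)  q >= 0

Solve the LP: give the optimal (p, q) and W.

p = 33, q = 141/2, minimum W = -483

Feasible corners and W = 11p - 12q:
  (33, 141/2) → W = -483
  (5/3, 0) → W = 55/3
  (0, 9/2) → W = -54
  (0, 0) → W = 0

At the optimal vertex, 9p - 4q = 15 and -4p + 2q = 9.
Solving simultaneously gives p = 33, q = 141/2.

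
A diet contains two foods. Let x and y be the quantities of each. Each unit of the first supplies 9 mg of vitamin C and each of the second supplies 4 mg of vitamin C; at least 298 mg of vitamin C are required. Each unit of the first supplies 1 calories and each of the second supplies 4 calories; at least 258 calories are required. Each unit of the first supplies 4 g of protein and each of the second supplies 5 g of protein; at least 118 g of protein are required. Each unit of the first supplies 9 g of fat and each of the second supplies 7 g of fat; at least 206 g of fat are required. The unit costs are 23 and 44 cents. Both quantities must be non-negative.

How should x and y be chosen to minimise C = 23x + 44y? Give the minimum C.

Feasible corners and C = 23x + 44y:
  (0, 149/2) → C = 3278
  (258, 0) → C = 5934
  (5, 253/4) → C = 2898
The feasible region is unbounded (it extends along (0, 1), (1, 0)), but C strictly increases along every unbounded feasible direction, so there is no improving ray and the minimum is attained at a vertex.

x = 5, y = 253/4, minimum C = 2898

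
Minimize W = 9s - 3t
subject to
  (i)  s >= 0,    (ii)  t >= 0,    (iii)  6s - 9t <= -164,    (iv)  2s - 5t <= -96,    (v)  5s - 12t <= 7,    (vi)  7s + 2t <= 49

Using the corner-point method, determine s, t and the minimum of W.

Extreme points and W = 9s - 3t:
  (0, 96/5) → W = -288/5
  (0, 49/2) → W = -147/2
  (53/39, 770/39) → W = -47

s = 0, t = 49/2, minimum W = -147/2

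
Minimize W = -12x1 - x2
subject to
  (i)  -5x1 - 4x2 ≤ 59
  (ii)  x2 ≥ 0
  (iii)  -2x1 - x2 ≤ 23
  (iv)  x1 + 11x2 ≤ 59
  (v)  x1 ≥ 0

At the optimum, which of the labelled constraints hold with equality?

(ii) and (iv)

Vertices and W = -12x1 - x2:
  (59, 0) → W = -708
  (0, 0) → W = 0
  (0, 59/11) → W = -59/11

The minimum is at (59, 0). Substituting into each constraint, equality holds for (ii) and (iv); the remaining constraints have slack.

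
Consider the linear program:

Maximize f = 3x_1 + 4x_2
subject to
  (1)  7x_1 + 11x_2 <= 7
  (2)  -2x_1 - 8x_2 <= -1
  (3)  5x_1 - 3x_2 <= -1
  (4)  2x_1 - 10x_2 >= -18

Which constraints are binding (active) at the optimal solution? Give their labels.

(1) and (3)

Extreme points and f = 3x_1 + 4x_2:
  (5/38, 21/38) → f = 99/38
  (-32/23, 35/23) → f = 44/23
  (-5/46, 7/46) → f = 13/46
  (-67/18, 19/18) → f = -125/18

The maximum is at (5/38, 21/38). Substituting into each constraint, equality holds for (1) and (3); the remaining constraints have slack.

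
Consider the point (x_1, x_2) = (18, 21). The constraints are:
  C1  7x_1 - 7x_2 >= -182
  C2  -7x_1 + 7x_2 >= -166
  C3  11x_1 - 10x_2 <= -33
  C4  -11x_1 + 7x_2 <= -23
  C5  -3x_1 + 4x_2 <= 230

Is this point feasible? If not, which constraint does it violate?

not feasible — violates C3

Constraint C3: 11x_1 - 10x_2 = -12, which is not ≤ -33. All other constraints are satisfied.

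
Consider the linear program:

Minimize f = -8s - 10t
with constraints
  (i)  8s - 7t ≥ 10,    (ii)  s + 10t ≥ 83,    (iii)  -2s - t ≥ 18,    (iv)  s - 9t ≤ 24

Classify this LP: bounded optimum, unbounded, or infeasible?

infeasible

The boundaries 8s - 7t = 10 and s + 10t = 83 meet at (227/29, 218/29), but that point violates -2s - t ≥ 18. Every candidate vertex is excluded by some other constraint, so the feasible region is empty.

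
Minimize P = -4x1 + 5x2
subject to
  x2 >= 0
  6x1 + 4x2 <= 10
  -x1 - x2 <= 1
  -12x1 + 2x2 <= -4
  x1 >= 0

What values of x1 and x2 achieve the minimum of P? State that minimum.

Feasible corners and P = -4x1 + 5x2:
  (5/3, 0) → P = -20/3
  (1/3, 0) → P = -4/3
  (3/5, 8/5) → P = 28/5

The optimum lies where x2 = 0 and 6x1 + 4x2 = 10.
Solving simultaneously gives x1 = 5/3, x2 = 0.

x1 = 5/3, x2 = 0, minimum P = -20/3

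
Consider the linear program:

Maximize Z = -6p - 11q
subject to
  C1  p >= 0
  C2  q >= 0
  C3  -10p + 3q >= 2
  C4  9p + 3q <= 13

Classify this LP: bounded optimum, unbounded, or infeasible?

bounded optimum

Feasible corners and Z = -6p - 11q:
  (0, 2/3) → Z = -22/3
  (0, 13/3) → Z = -143/3
  (11/19, 148/57) → Z = -1826/57
The feasible region has finitely many vertices and no improving ray; the maximum is -22/3 at (0, 2/3).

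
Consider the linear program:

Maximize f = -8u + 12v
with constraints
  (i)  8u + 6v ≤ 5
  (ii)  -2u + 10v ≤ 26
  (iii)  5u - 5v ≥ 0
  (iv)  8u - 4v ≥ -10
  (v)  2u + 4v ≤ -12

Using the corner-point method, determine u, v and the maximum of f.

u = -2, v = -2, maximum f = -8

Feasible corners and f = -8u + 12v:
  (23/5, -53/10) → f = -502/5
  (-5/2, -5/2) → f = -10
  (-2, -2) → f = -8
The feasible region is unbounded (it extends along (3, -4), (-1, -2)), but f strictly decreases along every unbounded feasible direction, so there is no improving ray and the maximum is attained at a vertex.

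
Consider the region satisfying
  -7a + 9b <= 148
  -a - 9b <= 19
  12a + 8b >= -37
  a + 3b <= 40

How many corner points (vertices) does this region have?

4

The feasible vertices (each the meet of two boundaries and inside every other half-plane) are:
  (-37/4, 37/4)
  (-14/5, 214/15)
  (-181/100, -191/100)
  (139/2, -59/6)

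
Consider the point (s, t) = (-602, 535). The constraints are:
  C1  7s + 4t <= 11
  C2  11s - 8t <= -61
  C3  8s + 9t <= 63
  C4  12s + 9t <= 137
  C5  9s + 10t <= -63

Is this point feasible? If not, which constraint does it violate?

feasible

C1: -2074 ≤ 11 ✓
C2: -10902 ≤ -61 ✓
C3: -1 ≤ 63 ✓
C4: -2409 ≤ 137 ✓
C5: -68 ≤ -63 ✓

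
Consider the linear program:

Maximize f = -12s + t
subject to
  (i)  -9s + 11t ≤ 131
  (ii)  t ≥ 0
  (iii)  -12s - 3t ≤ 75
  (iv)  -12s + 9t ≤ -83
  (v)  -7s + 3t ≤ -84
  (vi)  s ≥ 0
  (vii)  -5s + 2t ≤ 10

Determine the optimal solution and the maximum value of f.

s = 12, t = 0, maximum f = -144

Extreme points and f = -12s + t:
  (2092/51, 773/17) → f = -7595/17
  (12, 0) → f = -144
  (169/9, 427/27) → f = -5657/27
The feasible region is unbounded (it extends along (11, 9), (1, 0)), but f strictly decreases along every unbounded feasible direction, so there is no improving ray and the maximum is attained at a vertex.

At the optimal vertex, t = 0 and -7s + 3t = -84.
Solving simultaneously gives s = 12, t = 0.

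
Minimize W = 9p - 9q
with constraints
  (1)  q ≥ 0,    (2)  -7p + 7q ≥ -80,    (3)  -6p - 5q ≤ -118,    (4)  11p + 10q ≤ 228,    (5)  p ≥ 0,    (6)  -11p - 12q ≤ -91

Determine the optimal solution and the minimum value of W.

Extreme points and W = 9p - 9q:
  (1226/77, 346/77) → W = 720/7
  (2396/147, 716/147) → W = 720/7
  (8, 14) → W = -54

The binding constraints are -6p - 5q = -118 and 11p + 10q = 228.
Solving simultaneously gives p = 8, q = 14.

p = 8, q = 14, minimum W = -54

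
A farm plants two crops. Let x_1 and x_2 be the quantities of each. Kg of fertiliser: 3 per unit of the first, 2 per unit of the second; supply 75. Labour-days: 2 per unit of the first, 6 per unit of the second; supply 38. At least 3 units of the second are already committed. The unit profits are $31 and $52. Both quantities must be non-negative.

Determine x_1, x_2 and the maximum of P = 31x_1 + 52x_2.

x_1 = 10, x_2 = 3, maximum P = 466

Corner points and P = 31x_1 + 52x_2:
  (0, 19/3) → P = 988/3
  (0, 3) → P = 156
  (10, 3) → P = 466

At the optimal vertex, 2x_1 + 6x_2 = 38 and x_2 = 3.
Solving simultaneously gives x_1 = 10, x_2 = 3.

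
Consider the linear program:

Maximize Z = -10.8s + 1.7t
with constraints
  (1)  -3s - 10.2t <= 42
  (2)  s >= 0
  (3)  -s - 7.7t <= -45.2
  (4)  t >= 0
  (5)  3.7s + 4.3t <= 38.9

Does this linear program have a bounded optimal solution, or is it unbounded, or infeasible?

Vertices and Z = -10.8s + 1.7t:
  (0, 452/77) → Z = 3842/385
  (0, 389/43) → Z = 6613/430
  (10517/2419, 12834/2419) → Z = -458829/12095
The feasible region has finitely many vertices and no improving ray; the maximum is 6613/430 at (0, 389/43).

bounded optimum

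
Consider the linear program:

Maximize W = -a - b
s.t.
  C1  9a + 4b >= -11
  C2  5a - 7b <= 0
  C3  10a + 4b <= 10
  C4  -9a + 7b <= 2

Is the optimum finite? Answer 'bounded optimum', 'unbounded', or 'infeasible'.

bounded optimum

Feasible corners and W = -a - b:
  (7/9, 5/9) → W = -4/3
  (-1/2, -5/14) → W = 6/7
  (31/53, 55/53) → W = -86/53
The feasible region has finitely many vertices and no improving ray; the maximum is 6/7 at (-1/2, -5/14).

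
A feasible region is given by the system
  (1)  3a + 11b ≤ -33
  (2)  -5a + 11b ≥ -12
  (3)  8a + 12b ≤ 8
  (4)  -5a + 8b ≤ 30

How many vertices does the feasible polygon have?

3

Pairwise boundary intersections that survive every other constraint:
  (-21/8, -201/88)
  (-594/79, -75/79)
  (-142/5, -14)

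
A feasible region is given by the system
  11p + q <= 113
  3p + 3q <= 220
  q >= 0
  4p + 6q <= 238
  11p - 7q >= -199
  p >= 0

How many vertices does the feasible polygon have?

5

Of the 15 pairwise boundary intersections, those satisfying every inequality are:
  (113/11, 0)
  (220/31, 1083/31)
  (0, 0)
  (236/47, 1707/47)
  (0, 199/7)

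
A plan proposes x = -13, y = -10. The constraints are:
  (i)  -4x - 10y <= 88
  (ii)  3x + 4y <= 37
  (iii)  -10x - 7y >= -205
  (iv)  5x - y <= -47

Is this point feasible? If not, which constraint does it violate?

not feasible — violates (i)

Constraint (i): -4x - 10y = 152, which is not ≤ 88. All other constraints are satisfied.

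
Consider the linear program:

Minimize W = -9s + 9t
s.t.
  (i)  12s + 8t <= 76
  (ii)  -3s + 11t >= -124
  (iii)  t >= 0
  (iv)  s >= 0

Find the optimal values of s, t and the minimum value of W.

s = 19/3, t = 0, minimum W = -57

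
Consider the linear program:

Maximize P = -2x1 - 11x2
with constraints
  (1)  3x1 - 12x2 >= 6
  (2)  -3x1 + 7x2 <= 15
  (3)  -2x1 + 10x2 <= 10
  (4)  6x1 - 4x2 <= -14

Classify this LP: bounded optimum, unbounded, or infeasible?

unbounded

From the feasible point (-74/5, -21/5), moving in the direction (-4, -6) keeps every constraint satisfied while P increases without bound.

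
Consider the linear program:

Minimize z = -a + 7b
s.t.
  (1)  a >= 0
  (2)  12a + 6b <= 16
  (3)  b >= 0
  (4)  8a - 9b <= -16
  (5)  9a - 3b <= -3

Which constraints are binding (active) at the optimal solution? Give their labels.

(1) and (4)

Corner points and z = -a + 7b:
  (0, 8/3) → z = 56/3
  (0, 16/9) → z = 112/9
  (4/13, 80/39) → z = 548/39

The minimum is at (0, 16/9). Substituting into each constraint, equality holds for (1) and (4); the remaining constraints have slack.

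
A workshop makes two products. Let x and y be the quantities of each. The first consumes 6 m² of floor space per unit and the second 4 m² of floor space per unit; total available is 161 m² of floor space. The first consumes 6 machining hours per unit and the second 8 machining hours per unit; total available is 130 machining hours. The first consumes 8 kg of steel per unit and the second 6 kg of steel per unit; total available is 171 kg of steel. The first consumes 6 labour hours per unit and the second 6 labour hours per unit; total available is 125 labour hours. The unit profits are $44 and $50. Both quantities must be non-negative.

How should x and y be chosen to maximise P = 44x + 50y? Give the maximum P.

Vertices and P = 44x + 50y:
  (0, 0) → P = 0
  (0, 65/4) → P = 1625/2
  (125/6, 0) → P = 2750/3
  (55/3, 5/2) → P = 2795/3

x = 55/3, y = 5/2, maximum P = 2795/3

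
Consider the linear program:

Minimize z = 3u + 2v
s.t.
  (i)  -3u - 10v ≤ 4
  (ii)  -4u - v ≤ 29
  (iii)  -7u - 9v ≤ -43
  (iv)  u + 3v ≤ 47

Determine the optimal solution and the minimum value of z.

u = -304/29, v = 375/29, minimum z = -162/29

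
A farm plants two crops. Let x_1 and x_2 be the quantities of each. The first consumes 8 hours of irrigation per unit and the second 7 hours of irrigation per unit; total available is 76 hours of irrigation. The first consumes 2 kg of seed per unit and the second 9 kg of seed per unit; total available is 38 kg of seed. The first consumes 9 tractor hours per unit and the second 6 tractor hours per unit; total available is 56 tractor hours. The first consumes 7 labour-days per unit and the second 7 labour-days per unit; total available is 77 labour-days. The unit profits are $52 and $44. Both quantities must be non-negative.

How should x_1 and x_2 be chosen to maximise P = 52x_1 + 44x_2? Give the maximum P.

x_1 = 4, x_2 = 10/3, maximum P = 1064/3

Feasible corners and P = 52x_1 + 44x_2:
  (0, 0) → P = 0
  (0, 38/9) → P = 1672/9
  (56/9, 0) → P = 2912/9
  (4, 10/3) → P = 1064/3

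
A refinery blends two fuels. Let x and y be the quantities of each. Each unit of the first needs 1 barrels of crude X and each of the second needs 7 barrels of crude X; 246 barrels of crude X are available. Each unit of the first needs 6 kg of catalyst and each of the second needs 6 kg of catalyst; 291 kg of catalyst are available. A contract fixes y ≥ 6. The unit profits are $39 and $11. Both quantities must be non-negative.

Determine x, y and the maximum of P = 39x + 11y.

At the optimal vertex, 6x + 6y = 291 and y = 6.
Solving simultaneously gives x = 85/2, y = 6.

x = 85/2, y = 6, maximum P = 3447/2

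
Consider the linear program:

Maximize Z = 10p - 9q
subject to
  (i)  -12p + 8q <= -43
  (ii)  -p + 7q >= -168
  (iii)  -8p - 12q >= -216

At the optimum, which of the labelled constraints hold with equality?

Extreme points and Z = 10p - 9q:
  (-1043/76, -1973/76) → Z = 7327/76
  (561/52, 281/26) → Z = 138/13
  (882/17, -282/17) → Z = 11358/17

The maximum is at (882/17, -282/17). Substituting into each constraint, equality holds for (ii) and (iii); the remaining constraints have slack.

(ii) and (iii)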